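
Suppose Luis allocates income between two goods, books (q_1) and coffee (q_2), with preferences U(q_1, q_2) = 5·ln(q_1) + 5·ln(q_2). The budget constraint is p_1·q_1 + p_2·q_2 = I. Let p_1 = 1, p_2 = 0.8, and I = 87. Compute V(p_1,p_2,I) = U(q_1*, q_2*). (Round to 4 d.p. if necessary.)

V = 38.8433

Demand: q_1*(p_1,p_2,I) = 0.5·I/p_1 and q_2* = 0.5·I/p_2.
At p_1=1, p_2=0.8, I=87: q_1* = 0.5·87/1 = 43.5, q_2* = 54.375.
Utility at the optimum: U(43.5, 54.375) = 38.8433.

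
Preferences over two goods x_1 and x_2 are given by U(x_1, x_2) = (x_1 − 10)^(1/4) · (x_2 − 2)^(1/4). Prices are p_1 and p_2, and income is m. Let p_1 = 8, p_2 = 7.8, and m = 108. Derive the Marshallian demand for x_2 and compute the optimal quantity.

x_2* = 2.7949

This is Cobb-Douglas in (x_1−10, x_2−2): tangency gives 0.25·p_2·(x_2−2) = 0.25·p_1·(x_1−10).
After buying the subsistence bundle (10, 2), a share 0.5 of the remaining income goes to x_1: x_1* = 10 + 0.5·(m − 10p_1 − 2p_2)/p_1.
Discretionary income = 108 − 10·8 − 2·7.8 = 12.4; x_2* = 2 + 0.5·12.4/7.8 = 2.7949.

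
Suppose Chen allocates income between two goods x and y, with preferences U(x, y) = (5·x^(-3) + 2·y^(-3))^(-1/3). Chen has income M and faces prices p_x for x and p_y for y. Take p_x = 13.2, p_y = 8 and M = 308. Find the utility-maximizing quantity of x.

MRS = MU_x/MU_y = (5/2)·(y/x)^(4). Set equal to p_x/p_y.
Hence y/x = ((2/5)·p_x/p_y)^(1/(4)), i.e. raised to the 0.25 power.
With the ratio pinned down, the budget gives x* = M/(p_x + p_y·(y/x)) and y* = (y/x)·x*.
Numerically y/x = 0.901334, so x* = 308/(13.2 + 8·0.901334) = 15.0901.

x* = 15.0901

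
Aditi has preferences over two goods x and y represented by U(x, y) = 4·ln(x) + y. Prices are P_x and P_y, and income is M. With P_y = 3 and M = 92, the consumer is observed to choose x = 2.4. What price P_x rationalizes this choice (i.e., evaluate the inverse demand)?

P_x = 5

MU_x = 4/x, MU_y = 1. Tangency: 4/x = P_x/P_y.
So x*(P_x,P_y) = 4·P_y/P_x, independent of income; and y* = (M − 4·P_y)/P_y.
Set x* = 2.4 in the demand function and solve for P_x: P_x = 5.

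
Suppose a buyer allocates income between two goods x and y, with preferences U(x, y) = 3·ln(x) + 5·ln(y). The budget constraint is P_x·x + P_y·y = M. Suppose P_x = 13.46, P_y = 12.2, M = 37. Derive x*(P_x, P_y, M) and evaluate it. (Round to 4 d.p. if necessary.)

Demand: x*(P_x,P_y,M) = 0.375·M/P_x and y* = 0.625·M/P_y.
At P_x=13.46, P_y=12.2, M=37: x* = 0.375·37/13.46 = 1.0308.

x* = 1.0308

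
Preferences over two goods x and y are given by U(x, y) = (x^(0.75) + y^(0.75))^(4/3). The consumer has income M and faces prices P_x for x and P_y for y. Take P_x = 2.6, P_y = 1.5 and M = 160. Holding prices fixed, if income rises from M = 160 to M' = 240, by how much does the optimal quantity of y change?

Δy* = 44.7419

MU_x ∝ x^(-0.25), MU_y ∝ y^(-0.25), so MRS = (y/x)^(0.25) = P_x/P_y.
Solve for the ratio: y/x = [P_x/P_y]^(4).
Substitute y = (y/x)·x into the budget: x* = M/(P_x + P_y·(y/x)).
Numerically y/x = 9.026686, so x* = 160/(2.6 + 1.5·9.026686) = 9.9132 and y* = 9.026686·9.9132 = 89.4837.
At M' = 240: y* = 134.2256. Change: 134.2256 − 89.4837 = 44.7419.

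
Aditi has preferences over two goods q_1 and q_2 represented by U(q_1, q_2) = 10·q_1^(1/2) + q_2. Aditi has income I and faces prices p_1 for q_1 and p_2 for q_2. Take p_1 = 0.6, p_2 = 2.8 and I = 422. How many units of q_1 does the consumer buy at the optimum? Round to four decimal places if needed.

q_1* = 544.4444

Utility is quasi-linear in q_2; the FOC for q_1 is 5/√q_1 = p_1/p_2.
Solve: √q_1 = 5·p_2/p_1, so q_1*(p_1,p_2) = (5·p_2/p_1)², and q_2* = (I − p_1·q_1*)/p_2.
Plugging in: q_1* = (5·2.8/0.6)² = 544.4444.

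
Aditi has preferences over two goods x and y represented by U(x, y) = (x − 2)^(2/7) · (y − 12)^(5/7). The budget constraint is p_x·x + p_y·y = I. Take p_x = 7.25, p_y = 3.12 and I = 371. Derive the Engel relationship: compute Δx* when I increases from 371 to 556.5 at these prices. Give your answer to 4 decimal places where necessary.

Δx* = 7.3103

Discretionary income = 371 − 2·7.25 − 12·3.12 = 319.06; x* = 2 + 2/7·319.06/7.25 = 14.5738.
At I' = 556.5: x* = 21.8841. Change: 21.8841 − 14.5738 = 7.3103.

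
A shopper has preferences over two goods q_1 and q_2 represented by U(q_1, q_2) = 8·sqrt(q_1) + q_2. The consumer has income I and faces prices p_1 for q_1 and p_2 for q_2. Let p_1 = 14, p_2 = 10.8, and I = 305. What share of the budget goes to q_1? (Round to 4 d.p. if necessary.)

share on q_1 = 0.4371

Solve: √q_1 = 4·p_2/p_1, so q_1*(p_1,p_2) = (4·p_2/p_1)², and q_2* = (I − p_1·q_1*)/p_2.
Plugging in: q_1* = (4·10.8/14)² = 9.5216, q_2* = 15.8979.
Expenditure on q_1: 14·9.5216 = 133.3029; share = 0.4371.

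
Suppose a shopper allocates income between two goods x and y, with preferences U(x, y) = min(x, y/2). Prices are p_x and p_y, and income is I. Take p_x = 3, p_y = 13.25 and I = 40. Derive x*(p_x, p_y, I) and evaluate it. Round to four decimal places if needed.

x* = 1.3559

With perfect complements, no substitution: consume in ratio x:y = 1:2.
Budget: p_x·x + p_y·2·x = I, so (p_x + 2·p_y)·x = I.
Demand: x*(p_x,p_y,I) = I/(p_x + 2·p_y), y* = 2·I/(p_x + 2·p_y).
Here 3 + 2·13.25 = 29.5, giving x* = 1.3559.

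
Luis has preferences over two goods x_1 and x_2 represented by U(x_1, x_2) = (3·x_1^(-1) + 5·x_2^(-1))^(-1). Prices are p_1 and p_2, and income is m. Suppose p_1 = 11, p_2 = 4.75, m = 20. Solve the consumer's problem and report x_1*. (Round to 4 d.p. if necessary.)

x_1* = 0.9837

Numerically x_2/x_1 = 1.964599, so x_1* = 20/(11 + 4.75·1.964599) = 0.9837.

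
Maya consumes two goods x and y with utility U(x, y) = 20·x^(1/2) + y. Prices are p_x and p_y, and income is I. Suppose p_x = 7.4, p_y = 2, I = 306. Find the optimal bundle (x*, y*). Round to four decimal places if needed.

MU_x = 10/√x, MU_y = 1. Tangency: 10/√x = p_x/p_y.
Thus x* = (10·p_y/p_x)² — independent of I — with the rest of income spent on y.
Plugging in: x* = (10·2/7.4)² = 7.3046, y* = 125.973.

x* = 7.3046, y* = 125.973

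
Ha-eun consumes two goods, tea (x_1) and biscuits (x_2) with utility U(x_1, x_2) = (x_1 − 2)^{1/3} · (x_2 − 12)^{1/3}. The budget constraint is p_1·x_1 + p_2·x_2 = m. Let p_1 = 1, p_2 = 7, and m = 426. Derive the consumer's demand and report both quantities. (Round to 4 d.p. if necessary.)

MRS = (x_2−12)/(x_1−2). Tangency with p_1/p_2 gives x_2−12 = (p_1/p_2)·(x_1−2).
After buying the subsistence bundle (2, 12), a share 0.5 of the remaining income goes to x_1: x_1* = 2 + 0.5·(m − 2p_1 − 12p_2)/p_1.
Discretionary income = 426 − 2·1 − 12·7 = 340; x_1* = 2 + 0.5·340/1 = 172; x_2* = 12 + 0.5·340/7 = 36.2857.

x_1* = 172, x_2* = 36.2857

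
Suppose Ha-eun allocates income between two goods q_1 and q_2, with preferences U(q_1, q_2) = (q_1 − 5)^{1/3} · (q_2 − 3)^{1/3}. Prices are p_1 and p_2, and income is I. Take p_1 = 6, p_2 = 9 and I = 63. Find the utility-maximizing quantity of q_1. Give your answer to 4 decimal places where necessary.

q_1* = 5.5

Let q_1' = q_1−5, q_2' = q_2−3. MRS = q_2'/q_1' = p_1/p_2.
Substituting into the budget: q_1* = 5 + 0.5·(I − 5·p_1 − 3·p_2)/p_1, and q_2* = 3 + 0.5·(…)/p_2.
Discretionary income = 63 − 5·6 − 3·9 = 6; q_1* = 5 + 0.5·6/6 = 5.5.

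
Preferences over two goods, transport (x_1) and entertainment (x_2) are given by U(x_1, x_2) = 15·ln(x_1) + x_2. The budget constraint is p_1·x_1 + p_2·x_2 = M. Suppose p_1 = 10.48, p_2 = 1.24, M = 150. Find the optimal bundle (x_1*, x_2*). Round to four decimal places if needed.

Set MRS = p_1/p_2: (15/x_1)/1 = p_1/p_2.
So x_1*(p_1,p_2) = 15·p_2/p_1, independent of income; and x_2* = (M − 15·p_2)/p_2.
At the given prices: x_1* = 15·1.24/10.48 = 1.7748, and x_2* = 105.9677.

x_1* = 1.7748, x_2* = 105.9677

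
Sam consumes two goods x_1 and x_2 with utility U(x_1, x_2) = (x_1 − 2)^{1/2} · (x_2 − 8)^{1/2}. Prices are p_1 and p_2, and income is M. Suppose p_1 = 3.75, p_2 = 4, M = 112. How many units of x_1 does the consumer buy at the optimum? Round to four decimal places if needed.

x_1* = 11.6667

MRS = (x_2−8)/(x_1−2). Tangency with p_1/p_2 gives x_2−8 = (p_1/p_2)·(x_1−2).
Substituting into the budget: x_1* = 2 + 0.5·(M − 2·p_1 − 8·p_2)/p_1, and x_2* = 8 + 0.5·(…)/p_2.
Discretionary income = 112 − 2·3.75 − 8·4 = 72.5; x_1* = 2 + 0.5·72.5/3.75 = 11.6667.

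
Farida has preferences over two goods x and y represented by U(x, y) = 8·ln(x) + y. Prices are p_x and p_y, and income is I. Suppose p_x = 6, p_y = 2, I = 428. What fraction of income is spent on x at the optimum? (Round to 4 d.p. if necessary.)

MU_x = 8/x, MU_y = 1. Tangency: 8/x = p_x/p_y.
So x*(p_x,p_y) = 8·p_y/p_x, independent of income; and y* = (I − 8·p_y)/p_y.
At the given prices: x* = 8·2/6 = 2.6667, and y* = 206.
Expenditure on x: 6·2.6667 = 16; share = 0.0374.

share on x = 0.0374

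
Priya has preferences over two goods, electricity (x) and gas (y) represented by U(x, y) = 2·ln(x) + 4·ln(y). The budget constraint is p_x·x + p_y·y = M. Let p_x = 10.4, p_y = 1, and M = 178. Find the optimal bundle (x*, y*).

MU_x/MU_y = (2·y)/(4·x); tangency sets this equal to p_x/p_y.
So 2·p_y·y = 4·p_x·x; combined with the budget, a share 1/3 of income goes to x.
Demand: x*(p_x,p_y,M) = 1/3·M/p_x and y* = 2/3·M/p_y.
At p_x=10.4, p_y=1, M=178: x* = 1/3·178/10.4 = 5.7051, y* = 118.6667.

x* = 5.7051, y* = 118.6667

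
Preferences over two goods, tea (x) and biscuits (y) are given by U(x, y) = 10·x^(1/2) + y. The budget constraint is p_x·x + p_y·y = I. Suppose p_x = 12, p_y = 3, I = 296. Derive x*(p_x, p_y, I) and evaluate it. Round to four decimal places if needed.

Solve: √x = 5·p_y/p_x, so x*(p_x,p_y) = (5·p_y/p_x)², and y* = (I − p_x·x*)/p_y.
Plugging in: x* = (5·3/12)² = 1.5625.

x* = 1.5625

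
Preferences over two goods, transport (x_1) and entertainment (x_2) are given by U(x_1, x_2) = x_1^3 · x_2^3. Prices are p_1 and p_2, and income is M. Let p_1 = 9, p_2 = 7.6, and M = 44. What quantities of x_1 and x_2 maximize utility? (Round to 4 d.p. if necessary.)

x_1* = 2.4444, x_2* = 2.8947

Tangency: MRS = x_2/x_1 = p_1/p_2.
So 3·p_2·x_2 = 3·p_1·x_1; combined with the budget, a share 0.5 of income goes to x_1.
Demand: x_1*(p_1,p_2,M) = 0.5·M/p_1 and x_2* = 0.5·M/p_2.
At p_1=9, p_2=7.6, M=44: x_1* = 0.5·44/9 = 2.4444, x_2* = 2.8947.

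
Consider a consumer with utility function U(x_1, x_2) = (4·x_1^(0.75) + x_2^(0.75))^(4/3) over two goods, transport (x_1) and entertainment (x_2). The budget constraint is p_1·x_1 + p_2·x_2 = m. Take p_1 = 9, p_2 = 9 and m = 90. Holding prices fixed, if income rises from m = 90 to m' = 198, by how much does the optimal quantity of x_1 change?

Δx_1* = 11.9533

MU_x_1 ∝ 4·x_1^(-0.25), MU_x_2 ∝ x_2^(-0.25), so MRS = 4·(x_2/x_1)^(0.25) = p_1/p_2.
Solve for the ratio: x_2/x_1 = [(1/4)·p_1/p_2]^(4).
With the ratio pinned down, the budget gives x_1* = m/(p_1 + p_2·(x_2/x_1)) and x_2* = (x_2/x_1)·x_1*.
Numerically x_2/x_1 = 0.003906, so x_1* = 90/(9 + 9·0.003906) = 9.9611.
At m' = 198: x_1* = 21.9144. Change: 21.9144 − 9.9611 = 11.9533.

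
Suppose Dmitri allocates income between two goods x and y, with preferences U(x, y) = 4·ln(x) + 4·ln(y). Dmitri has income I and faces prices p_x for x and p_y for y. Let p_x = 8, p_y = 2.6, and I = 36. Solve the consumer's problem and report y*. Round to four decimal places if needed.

The MRS is y/x. Set MRS = p_x/p_y.
Rearranging, p_y·y = p_x·x. Substituting into the budget gives p_x·x·(1 + 1) = I.
Demand: x*(p_x,p_y,I) = 0.5·I/p_x and y* = 0.5·I/p_y.
At p_x=8, p_y=2.6, I=36: y* = 0.5·36/2.6 = 6.9231.

y* = 6.9231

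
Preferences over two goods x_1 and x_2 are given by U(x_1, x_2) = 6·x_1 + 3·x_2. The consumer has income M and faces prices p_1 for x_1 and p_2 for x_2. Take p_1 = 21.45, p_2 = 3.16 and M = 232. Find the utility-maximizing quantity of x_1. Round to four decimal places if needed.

Perfect substitutes: compare marginal utility per dollar. 6/p_1 vs 3/p_2 → 0.2797 vs 0.9494.
x_2 gives more utility per dollar, so spend all income on x_2: x_2* = M/p_2, x_1* = 0.
Numerically: x_1* = 0, x_2* = 73.4177.

x_1* = 0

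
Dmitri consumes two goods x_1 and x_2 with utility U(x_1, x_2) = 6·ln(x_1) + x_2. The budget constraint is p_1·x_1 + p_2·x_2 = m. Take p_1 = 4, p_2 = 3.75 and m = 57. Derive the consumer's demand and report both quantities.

MU_x_1 = 6/x_1, MU_x_2 = 1. Tangency: 6/x_1 = p_1/p_2.
So x_1*(p_1,p_2) = 6·p_2/p_1, independent of income; and x_2* = (m − 6·p_2)/p_2.
At the given prices: x_1* = 6·3.75/4 = 5.625, and x_2* = 9.2.

x_1* = 5.625, x_2* = 9.2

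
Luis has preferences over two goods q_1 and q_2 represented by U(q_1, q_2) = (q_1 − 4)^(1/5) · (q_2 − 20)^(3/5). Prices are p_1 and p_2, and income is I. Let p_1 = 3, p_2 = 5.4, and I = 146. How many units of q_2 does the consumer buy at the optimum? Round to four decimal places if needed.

q_2* = 23.6111

Let q_1' = q_1−4, q_2' = q_2−20. MRS = (1/3)·q_2'/q_1' = p_1/p_2.
After buying the subsistence bundle (4, 20), a share 0.25 of the remaining income goes to q_1: q_1* = 4 + 0.25·(I − 4p_1 − 20p_2)/p_1.
Discretionary income = 146 − 4·3 − 20·5.4 = 26; q_2* = 20 + 0.75·26/5.4 = 23.6111.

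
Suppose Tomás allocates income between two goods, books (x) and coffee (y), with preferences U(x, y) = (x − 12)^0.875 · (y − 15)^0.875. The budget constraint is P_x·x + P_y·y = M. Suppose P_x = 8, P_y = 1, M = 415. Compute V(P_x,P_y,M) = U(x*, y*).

Let x' = x−12, y' = y−15. MRS = y'/x' = P_x/P_y.
After buying the subsistence bundle (12, 15), a share 0.5 of the remaining income goes to x: x* = 12 + 0.5·(M − 12P_x − 15P_y)/P_x.
Discretionary income = 415 − 12·8 − 15·1 = 304; x* = 12 + 0.5·304/8 = 31; y* = 15 + 0.5·304/1 = 167.
Utility at the optimum: U(31, 167) = 1066.6515.

V = 1066.6515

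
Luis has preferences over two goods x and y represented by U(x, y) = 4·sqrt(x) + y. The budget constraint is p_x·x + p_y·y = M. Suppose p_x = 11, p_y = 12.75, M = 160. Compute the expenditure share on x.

share on x = 0.3695

Utility is quasi-linear in y; the FOC for x is 2/√x = p_x/p_y.
Solve: √x = 2·p_y/p_x, so x*(p_x,p_y) = (2·p_y/p_x)², and y* = (M − p_x·x*)/p_y.
Plugging in: x* = (2·12.75/11)² = 5.374, y* = 7.9127.
Expenditure on x: 11·5.374 = 59.1136; share = 0.3695.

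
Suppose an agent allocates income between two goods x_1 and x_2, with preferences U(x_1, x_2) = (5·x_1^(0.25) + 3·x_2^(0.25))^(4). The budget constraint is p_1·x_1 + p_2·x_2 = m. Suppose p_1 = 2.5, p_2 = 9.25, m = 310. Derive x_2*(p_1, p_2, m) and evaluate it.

From the CES first-order condition, (5/3)·(x_2/x_1)^(0.75) = p_1/p_2.
Solve for the ratio: x_2/x_1 = [(3/5)·p_1/p_2]^(4/3).
Substitute x_2 = (x_2/x_1)·x_1 into the budget: x_1* = m/(p_1 + p_2·(x_2/x_1)).
Numerically x_2/x_1 = 0.08843, so x_1* = 310/(2.5 + 9.25·0.08843) = 93.4304 and x_2* = 0.08843·93.4304 = 8.262.

x_2* = 8.262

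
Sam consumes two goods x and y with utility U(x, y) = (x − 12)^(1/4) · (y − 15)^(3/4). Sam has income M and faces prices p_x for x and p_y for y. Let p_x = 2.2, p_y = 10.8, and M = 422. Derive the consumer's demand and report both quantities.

x* = 38.5455, y* = 31.2222

Let x' = x−12, y' = y−15. MRS = (1/3)·y'/x' = p_x/p_y.
Substituting into the budget: x* = 12 + 0.25·(M − 12·p_x − 15·p_y)/p_x, and y* = 15 + 0.75·(…)/p_y.
Discretionary income = 422 − 12·2.2 − 15·10.8 = 233.6; x* = 12 + 0.25·233.6/2.2 = 38.5455; y* = 15 + 0.75·233.6/10.8 = 31.2222.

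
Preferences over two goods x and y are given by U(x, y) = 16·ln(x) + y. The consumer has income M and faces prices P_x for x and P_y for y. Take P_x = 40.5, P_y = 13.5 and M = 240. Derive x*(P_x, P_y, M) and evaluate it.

x* = 5.3333

So x*(P_x,P_y) = 16·P_y/P_x, independent of income; and y* = (M − 16·P_y)/P_y.
At the given prices: x* = 16·13.5/40.5 = 5.3333.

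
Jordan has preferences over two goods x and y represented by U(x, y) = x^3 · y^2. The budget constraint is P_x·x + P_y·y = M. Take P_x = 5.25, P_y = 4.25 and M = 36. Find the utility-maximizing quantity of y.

y* = 3.3882

The MRS is (3/2)·y/x. Set MRS = P_x/P_y.
So 3·P_y·y = 2·P_x·x; combined with the budget, a share 0.6 of income goes to x.
Demand: x*(P_x,P_y,M) = 0.6·M/P_x and y* = 0.4·M/P_y.
At P_x=5.25, P_y=4.25, M=36: y* = 0.4·36/4.25 = 3.3882.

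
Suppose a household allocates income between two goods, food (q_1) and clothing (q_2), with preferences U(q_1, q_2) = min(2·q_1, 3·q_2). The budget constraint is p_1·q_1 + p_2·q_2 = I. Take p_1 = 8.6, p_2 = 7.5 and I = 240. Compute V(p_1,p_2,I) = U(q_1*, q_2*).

V = 35.2941

With perfect complements, no substitution: consume in ratio q_1:q_2 = 3:2.
Budget: p_1·q_1 + p_2·(2/3)·q_1 = I, so (3·p_1 + 2·p_2)·q_1 = 3·I.
Demand: q_1*(p_1,p_2,I) = 3·I/(3·p_1 + 2·p_2), q_2* = 2·I/(3·p_1 + 2·p_2).
Here 3·8.6 + 2·7.5 = 40.8, giving q_1* = 17.6471 and q_2* = 11.7647.
Utility at the optimum: U(17.6471, 11.7647) = 35.2941.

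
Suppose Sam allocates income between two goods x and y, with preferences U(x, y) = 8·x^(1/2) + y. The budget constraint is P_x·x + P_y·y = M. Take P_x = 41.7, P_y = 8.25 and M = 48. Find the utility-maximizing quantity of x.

x* = 0.6263

Set MRS = P_x/P_y: 4·x^(−1/2) = P_x/P_y.
Solve: √x = 4·P_y/P_x, so x*(P_x,P_y) = (4·P_y/P_x)², and y* = (M − P_x·x*)/P_y.
Plugging in: x* = (4·8.25/41.7)² = 0.6263.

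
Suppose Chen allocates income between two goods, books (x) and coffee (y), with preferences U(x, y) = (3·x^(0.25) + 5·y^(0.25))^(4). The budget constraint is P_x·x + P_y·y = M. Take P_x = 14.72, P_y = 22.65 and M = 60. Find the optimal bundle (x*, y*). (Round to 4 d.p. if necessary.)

x* = 1.5032, y* = 1.6721

MRS = MU_x/MU_y = (3/5)·(y/x)^(0.75). Set equal to P_x/P_y.
Hence y/x = ((5/3)·P_x/P_y)^(1/(0.75)), i.e. raised to the 4/3 power.
With the ratio pinned down, the budget gives x* = M/(P_x + P_y·(y/x)) and y* = (y/x)·x*.
Numerically y/x = 1.112375, so x* = 60/(14.72 + 22.65·1.112375) = 1.5032 and y* = 1.112375·1.5032 = 1.6721.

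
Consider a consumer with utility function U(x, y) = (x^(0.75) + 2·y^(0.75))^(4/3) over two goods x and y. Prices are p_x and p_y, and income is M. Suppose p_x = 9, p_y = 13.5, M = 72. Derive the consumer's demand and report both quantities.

From the CES first-order condition, (1/2)·(y/x)^(0.25) = p_x/p_y.
Solve for the ratio: y/x = [2·p_x/p_y]^(4).
With the ratio pinned down, the budget gives x* = M/(p_x + p_y·(y/x)) and y* = (y/x)·x*.
Numerically y/x = 3.160494, so x* = 72/(9 + 13.5·3.160494) = 1.3935 and y* = 3.160494·1.3935 = 4.4043.

x* = 1.3935, y* = 4.4043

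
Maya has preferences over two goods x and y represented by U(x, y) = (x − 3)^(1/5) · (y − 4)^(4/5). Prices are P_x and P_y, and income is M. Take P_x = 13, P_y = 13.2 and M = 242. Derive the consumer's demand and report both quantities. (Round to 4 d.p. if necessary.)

x* = 5.3108, y* = 13.103

Let x' = x−3, y' = y−4. MRS = (1/4)·y'/x' = P_x/P_y.
After buying the subsistence bundle (3, 4), a share 0.2 of the remaining income goes to x: x* = 3 + 0.2·(M − 3P_x − 4P_y)/P_x.
Discretionary income = 242 − 3·13 − 4·13.2 = 150.2; x* = 3 + 0.2·150.2/13 = 5.3108; y* = 4 + 0.8·150.2/13.2 = 13.103.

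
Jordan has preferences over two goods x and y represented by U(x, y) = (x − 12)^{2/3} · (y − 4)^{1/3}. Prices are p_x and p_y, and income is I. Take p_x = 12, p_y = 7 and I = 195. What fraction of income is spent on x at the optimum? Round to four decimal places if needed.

This is Cobb-Douglas in (x−12, y−4): tangency gives 2/3·p_y·(y−4) = 1/3·p_x·(x−12).
After buying the subsistence bundle (12, 4), a share 2/3 of the remaining income goes to x: x* = 12 + 2/3·(I − 12p_x − 4p_y)/p_x.
Discretionary income = 195 − 12·12 − 4·7 = 23; x* = 12 + 2/3·23/12 = 13.2778; y* = 4 + 1/3·23/7 = 5.0952.
Expenditure on x: 12·13.2778 = 159.3333; share = 0.8171.

share on x = 0.8171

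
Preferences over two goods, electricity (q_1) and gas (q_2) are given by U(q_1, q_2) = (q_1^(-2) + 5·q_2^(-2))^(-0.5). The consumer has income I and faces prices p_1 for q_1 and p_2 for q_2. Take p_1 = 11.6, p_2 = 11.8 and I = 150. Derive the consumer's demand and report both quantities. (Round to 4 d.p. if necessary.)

q_1* = 4.7374, q_2* = 8.0548

Numerically q_2/q_1 = 1.70026, so q_1* = 150/(11.6 + 11.8·1.70026) = 4.7374 and q_2* = 1.70026·4.7374 = 8.0548.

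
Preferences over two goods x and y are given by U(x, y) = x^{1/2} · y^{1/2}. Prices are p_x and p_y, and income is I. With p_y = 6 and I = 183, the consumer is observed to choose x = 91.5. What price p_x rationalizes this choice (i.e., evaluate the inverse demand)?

p_x = 1

The MRS is y/x. Set MRS = p_x/p_y.
So 0.5·p_y·y = 0.5·p_x·x; combined with the budget, a share 0.5 of income goes to x.
Demand: x*(p_x,p_y,I) = 0.5·I/p_x and y* = 0.5·I/p_y.
Set x* = 91.5 in the demand function and solve for p_x: p_x = 1.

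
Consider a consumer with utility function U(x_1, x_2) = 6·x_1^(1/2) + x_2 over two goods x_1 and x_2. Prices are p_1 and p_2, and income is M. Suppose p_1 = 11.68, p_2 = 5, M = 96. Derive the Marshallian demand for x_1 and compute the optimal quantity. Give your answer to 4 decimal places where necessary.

MU_x_1 = 3/√x_1, MU_x_2 = 1. Tangency: 3/√x_1 = p_1/p_2.
Thus x_1* = (3·p_2/p_1)² — independent of M — with the rest of income spent on x_2.
Plugging in: x_1* = (3·5/11.68)² = 1.6493.

x_1* = 1.6493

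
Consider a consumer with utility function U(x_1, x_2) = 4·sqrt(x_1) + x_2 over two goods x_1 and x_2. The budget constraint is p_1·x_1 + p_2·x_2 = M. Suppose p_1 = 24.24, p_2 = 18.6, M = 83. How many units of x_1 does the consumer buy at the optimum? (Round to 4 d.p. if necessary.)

Utility is quasi-linear in x_2; the FOC for x_1 is 2/√x_1 = p_1/p_2.
Solve: √x_1 = 2·p_2/p_1, so x_1*(p_1,p_2) = (2·p_2/p_1)², and x_2* = (M − p_1·x_1*)/p_2.
Plugging in: x_1* = (2·18.6/24.24)² = 2.3552.

x_1* = 2.3552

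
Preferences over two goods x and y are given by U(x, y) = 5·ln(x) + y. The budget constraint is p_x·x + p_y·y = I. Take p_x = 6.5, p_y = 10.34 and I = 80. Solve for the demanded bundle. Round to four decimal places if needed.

Set MRS = p_x/p_y: (5/x)/1 = p_x/p_y.
So x*(p_x,p_y) = 5·p_y/p_x, independent of income; and y* = (I − 5·p_y)/p_y.
At the given prices: x* = 5·10.34/6.5 = 7.9538, and y* = 2.7369.

x* = 7.9538, y* = 2.7369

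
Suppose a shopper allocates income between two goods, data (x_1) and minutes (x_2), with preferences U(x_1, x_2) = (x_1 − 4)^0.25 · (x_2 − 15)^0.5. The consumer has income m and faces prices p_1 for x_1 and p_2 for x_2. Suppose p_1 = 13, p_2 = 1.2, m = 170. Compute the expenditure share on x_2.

share on x_2 = 0.498

This is Cobb-Douglas in (x_1−4, x_2−15): tangency gives 0.25·p_2·(x_2−15) = 0.5·p_1·(x_1−4).
Substituting into the budget: x_1* = 4 + 1/3·(m − 4·p_1 − 15·p_2)/p_1, and x_2* = 15 + 2/3·(…)/p_2.
Discretionary income = 170 − 4·13 − 15·1.2 = 100; x_1* = 4 + 1/3·100/13 = 6.5641; x_2* = 15 + 2/3·100/1.2 = 70.5556.
Expenditure on x_2: 1.2·70.5556 = 84.6667; share = 0.498.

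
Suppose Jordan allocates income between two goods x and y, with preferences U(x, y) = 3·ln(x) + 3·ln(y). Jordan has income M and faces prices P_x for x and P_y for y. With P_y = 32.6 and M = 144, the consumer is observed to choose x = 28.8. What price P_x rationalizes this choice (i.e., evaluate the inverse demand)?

P_x = 2.5

MU_x/MU_y = (3·y)/(3·x); tangency sets this equal to P_x/P_y.
So 3·P_y·y = 3·P_x·x; combined with the budget, a share 0.5 of income goes to x.
Demand: x*(P_x,P_y,M) = 0.5·M/P_x and y* = 0.5·M/P_y.
Set x* = 28.8 in the demand function and solve for P_x: P_x = 2.5.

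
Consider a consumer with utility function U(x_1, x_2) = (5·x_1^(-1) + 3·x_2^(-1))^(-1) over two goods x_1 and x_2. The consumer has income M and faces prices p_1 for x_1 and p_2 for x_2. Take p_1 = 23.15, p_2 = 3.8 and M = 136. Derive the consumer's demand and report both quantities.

x_1* = 4.4715, x_2* = 8.5489

Numerically x_2/x_1 = 1.911874, so x_1* = 136/(23.15 + 3.8·1.911874) = 4.4715 and x_2* = 1.911874·4.4715 = 8.5489.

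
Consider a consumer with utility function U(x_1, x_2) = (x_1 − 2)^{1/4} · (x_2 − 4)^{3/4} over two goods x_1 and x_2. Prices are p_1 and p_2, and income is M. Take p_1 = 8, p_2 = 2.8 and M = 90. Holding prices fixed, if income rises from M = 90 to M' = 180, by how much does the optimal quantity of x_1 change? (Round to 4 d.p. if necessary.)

Δx_1* = 2.8125

This is Cobb-Douglas in (x_1−2, x_2−4): tangency gives 0.25·p_2·(x_2−4) = 0.75·p_1·(x_1−2).
After buying the subsistence bundle (2, 4), a share 0.25 of the remaining income goes to x_1: x_1* = 2 + 0.25·(M − 2p_1 − 4p_2)/p_1.
Discretionary income = 90 − 2·8 − 4·2.8 = 62.8; x_1* = 2 + 0.25·62.8/8 = 3.9625.
At M' = 180: x_1* = 6.775. Change: 6.775 − 3.9625 = 2.8125.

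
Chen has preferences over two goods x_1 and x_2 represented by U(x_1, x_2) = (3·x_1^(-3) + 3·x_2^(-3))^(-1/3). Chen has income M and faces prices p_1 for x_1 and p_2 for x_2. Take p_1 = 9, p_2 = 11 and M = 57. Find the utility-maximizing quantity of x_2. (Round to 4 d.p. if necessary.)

x_2* = 2.7855

MU_x_1 ∝ 3·x_1^(-4), MU_x_2 ∝ 3·x_2^(-4), so MRS = (x_2/x_1)^(4) = p_1/p_2.
Solve for the ratio: x_2/x_1 = [p_1/p_2]^(0.25).
With the ratio pinned down, the budget gives x_1* = M/(p_1 + p_2·(x_2/x_1)) and x_2* = (x_2/x_1)·x_1*.
Numerically x_2/x_1 = 0.95107, so x_1* = 57/(9 + 11·0.95107) = 2.9288 and x_2* = 0.95107·2.9288 = 2.7855.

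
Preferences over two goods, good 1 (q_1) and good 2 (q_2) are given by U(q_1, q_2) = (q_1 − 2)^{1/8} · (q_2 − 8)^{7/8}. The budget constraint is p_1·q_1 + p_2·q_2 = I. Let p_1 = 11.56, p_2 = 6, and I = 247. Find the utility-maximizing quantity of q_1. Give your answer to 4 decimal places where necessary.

q_1* = 3.9018

Let q_1' = q_1−2, q_2' = q_2−8. MRS = (1/7)·q_2'/q_1' = p_1/p_2.
Substituting into the budget: q_1* = 2 + 0.125·(I − 2·p_1 − 8·p_2)/p_1, and q_2* = 8 + 0.875·(…)/p_2.
Discretionary income = 247 − 2·11.56 − 8·6 = 175.88; q_1* = 2 + 0.125·175.88/11.56 = 3.9018.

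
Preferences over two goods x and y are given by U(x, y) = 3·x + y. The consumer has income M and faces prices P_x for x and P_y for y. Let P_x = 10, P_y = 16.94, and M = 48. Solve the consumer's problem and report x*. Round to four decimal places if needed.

Linear utility — the consumer picks whichever good has higher MU/price: 3/10 = 0.3 vs 1/16.94 = 0.059.
x gives more utility per dollar, so spend all income on x: x* = M/P_x, y* = 0.
Numerically: x* = 4.8, y* = 0.

x* = 4.8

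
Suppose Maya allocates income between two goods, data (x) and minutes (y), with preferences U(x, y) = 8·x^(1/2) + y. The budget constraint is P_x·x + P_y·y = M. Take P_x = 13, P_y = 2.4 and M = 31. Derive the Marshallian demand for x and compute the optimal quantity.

Utility is quasi-linear in y; the FOC for x is 4/√x = P_x/P_y.
Thus x* = (4·P_y/P_x)² — independent of M — with the rest of income spent on y.
Plugging in: x* = (4·2.4/13)² = 0.5453.

x* = 0.5453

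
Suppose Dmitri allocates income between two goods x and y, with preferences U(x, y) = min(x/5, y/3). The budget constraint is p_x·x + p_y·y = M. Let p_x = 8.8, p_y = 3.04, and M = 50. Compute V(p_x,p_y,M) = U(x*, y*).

V = 0.9413

With perfect complements, no substitution: consume in ratio x:y = 5:3.
Budget: p_x·x + p_y·(3/5)·x = M, so (5·p_x + 3·p_y)·x = 5·M.
Demand: x*(p_x,p_y,M) = 5·M/(5·p_x + 3·p_y), y* = 3·M/(5·p_x + 3·p_y).
Here 5·8.8 + 3·3.04 = 53.12, giving x* = 4.7063 and y* = 2.8238.
Utility at the optimum: U(4.7063, 2.8238) = 0.9413.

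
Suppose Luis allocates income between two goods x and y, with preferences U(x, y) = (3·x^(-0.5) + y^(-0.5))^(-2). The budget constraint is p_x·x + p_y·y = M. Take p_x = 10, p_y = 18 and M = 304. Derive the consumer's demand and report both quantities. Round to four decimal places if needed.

Substitute y = (y/x)·x into the budget: x* = M/(p_x + p_y·(y/x)).
Numerically y/x = 0.324891, so x* = 304/(10 + 18·0.324891) = 19.1822 and y* = 0.324891·19.1822 = 6.2321.

x* = 19.1822, y* = 6.2321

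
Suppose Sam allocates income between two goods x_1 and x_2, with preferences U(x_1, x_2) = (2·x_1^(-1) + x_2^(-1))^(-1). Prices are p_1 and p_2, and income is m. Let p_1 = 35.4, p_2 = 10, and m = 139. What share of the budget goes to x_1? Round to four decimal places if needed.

MRS = MU_x_1/MU_x_2 = 2·(x_2/x_1)^(2). Set equal to p_1/p_2.
Solve for the ratio: x_2/x_1 = [(1/2)·p_1/p_2]^(0.5).
With the ratio pinned down, the budget gives x_1* = m/(p_1 + p_2·(x_2/x_1)) and x_2* = (x_2/x_1)·x_1*.
Numerically x_2/x_1 = 1.330413, so x_1* = 139/(35.4 + 10·1.330413) = 2.854 and x_2* = 1.330413·2.854 = 3.797.
Expenditure on x_1: 35.4·2.854 = 101.0304; share = 0.7268.

share on x_1 = 0.7268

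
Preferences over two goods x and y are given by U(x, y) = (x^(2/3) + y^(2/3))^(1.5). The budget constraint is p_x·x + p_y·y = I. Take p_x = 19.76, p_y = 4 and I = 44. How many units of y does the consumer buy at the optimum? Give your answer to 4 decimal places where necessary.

Substitute y = (y/x)·x into the budget: x* = I/(p_x + p_y·(y/x)).
Numerically y/x = 120.553784, so x* = 44/(19.76 + 4·120.553784) = 0.0877 and y* = 120.553784·0.0877 = 10.567.

y* = 10.567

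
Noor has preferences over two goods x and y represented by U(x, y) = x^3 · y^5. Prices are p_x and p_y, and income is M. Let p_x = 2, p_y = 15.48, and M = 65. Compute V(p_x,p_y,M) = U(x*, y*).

Demand: x*(p_x,p_y,M) = 0.375·M/p_x and y* = 0.625·M/p_y.
At p_x=2, p_y=15.48, M=65: x* = 0.375·65/2 = 12.1875, y* = 2.6244.
Utility at the optimum: U(12.1875, 2.6244) = 225349.176.

V = 225349.176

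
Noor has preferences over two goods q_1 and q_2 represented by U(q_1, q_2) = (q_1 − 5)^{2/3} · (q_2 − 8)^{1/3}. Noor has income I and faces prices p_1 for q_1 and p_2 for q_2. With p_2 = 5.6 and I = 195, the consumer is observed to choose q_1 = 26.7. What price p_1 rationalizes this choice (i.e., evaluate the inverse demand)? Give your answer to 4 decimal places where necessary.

Let q_1' = q_1−5, q_2' = q_2−8. MRS = 2·q_2'/q_1' = p_1/p_2.
Substituting into the budget: q_1* = 5 + 2/3·(I − 5·p_1 − 8·p_2)/p_1, and q_2* = 8 + 1/3·(…)/p_2.
Set q_1* = 26.7 in the demand function and solve for p_1: p_1 = 4.

p_1 = 4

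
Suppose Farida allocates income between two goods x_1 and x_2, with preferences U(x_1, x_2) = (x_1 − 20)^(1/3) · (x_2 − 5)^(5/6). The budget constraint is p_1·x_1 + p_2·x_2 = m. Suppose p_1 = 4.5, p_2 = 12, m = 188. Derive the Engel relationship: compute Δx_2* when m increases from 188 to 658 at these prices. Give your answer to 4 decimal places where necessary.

Δx_2* = 27.9762

Let x_1' = x_1−20, x_2' = x_2−5. MRS = (2/5)·x_2'/x_1' = p_1/p_2.
Substituting into the budget: x_1* = 20 + 2/7·(m − 20·p_1 − 5·p_2)/p_1, and x_2* = 5 + 5/7·(…)/p_2.
Discretionary income = 188 − 20·4.5 − 5·12 = 38; x_2* = 5 + 5/7·38/12 = 7.2619.
At m' = 658: x_2* = 35.2381. Change: 35.2381 − 7.2619 = 27.9762.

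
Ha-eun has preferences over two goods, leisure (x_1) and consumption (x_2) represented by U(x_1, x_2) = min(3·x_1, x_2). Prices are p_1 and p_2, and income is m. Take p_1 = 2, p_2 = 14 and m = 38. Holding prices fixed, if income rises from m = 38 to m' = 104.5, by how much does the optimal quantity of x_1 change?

With perfect complements, no substitution: consume in ratio x_1:x_2 = 1:3.
Budget: p_1·x_1 + p_2·3·x_1 = m, so (p_1 + 3·p_2)·x_1 = m.
Demand: x_1*(p_1,p_2,m) = m/(p_1 + 3·p_2), x_2* = 3·m/(p_1 + 3·p_2).
Here 2 + 3·14 = 44, giving x_1* = 0.8636.
At m' = 104.5: x_1* = 2.375. Change: 2.375 − 0.8636 = 1.5114.

Δx_1* = 1.5114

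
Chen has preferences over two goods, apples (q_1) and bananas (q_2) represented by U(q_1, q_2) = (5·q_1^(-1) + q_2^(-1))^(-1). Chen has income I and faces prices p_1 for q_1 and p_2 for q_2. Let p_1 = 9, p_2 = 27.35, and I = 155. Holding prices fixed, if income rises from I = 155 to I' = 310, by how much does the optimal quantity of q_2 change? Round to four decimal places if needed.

From the CES first-order condition, 5·(q_2/q_1)^(2) = p_1/p_2.
Hence q_2/q_1 = ((1/5)·p_1/p_2)^(1/(2)), i.e. raised to the 0.5 power.
With the ratio pinned down, the budget gives q_1* = I/(p_1 + p_2·(q_2/q_1)) and q_2* = (q_2/q_1)·q_1*.
Numerically q_2/q_1 = 0.256541, so q_1* = 155/(9 + 27.35·0.256541) = 9.6776 and q_2* = 0.256541·9.6776 = 2.4827.
At I' = 310: q_2* = 4.9654. Change: 4.9654 − 2.4827 = 2.4827.

Δq_2* = 2.4827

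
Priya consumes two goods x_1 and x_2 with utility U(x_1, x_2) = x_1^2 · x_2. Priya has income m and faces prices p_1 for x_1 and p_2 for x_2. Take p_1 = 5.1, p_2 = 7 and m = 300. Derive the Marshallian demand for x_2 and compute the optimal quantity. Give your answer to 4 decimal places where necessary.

x_2* = 14.2857

MU_x_1/MU_x_2 = (2·x_2)/(x_1); tangency sets this equal to p_1/p_2.
Rearranging, p_2·x_2 = (1/2)·p_1·x_1. Substituting into the budget gives p_1·x_1·(1 + (1/2)) = m.
Demand: x_1*(p_1,p_2,m) = 2/3·m/p_1 and x_2* = 1/3·m/p_2.
At p_1=5.1, p_2=7, m=300: x_2* = 1/3·300/7 = 14.2857.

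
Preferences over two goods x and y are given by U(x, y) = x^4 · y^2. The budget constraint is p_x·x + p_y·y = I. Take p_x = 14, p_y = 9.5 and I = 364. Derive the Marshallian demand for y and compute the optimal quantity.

y* = 12.7719

MU_x/MU_y = (4·y)/(2·x); tangency sets this equal to p_x/p_y.
Rearranging, p_y·y = (1/2)·p_x·x. Substituting into the budget gives p_x·x·(1 + (1/2)) = I.
Demand: x*(p_x,p_y,I) = 2/3·I/p_x and y* = 1/3·I/p_y.
At p_x=14, p_y=9.5, I=364: y* = 1/3·364/9.5 = 12.7719.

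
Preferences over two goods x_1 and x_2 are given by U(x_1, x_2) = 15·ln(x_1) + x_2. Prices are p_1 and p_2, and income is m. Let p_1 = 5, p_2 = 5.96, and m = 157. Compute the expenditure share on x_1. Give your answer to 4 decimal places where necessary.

MU_x_1 = 15/x_1, MU_x_2 = 1. Tangency: 15/x_1 = p_1/p_2.
So x_1*(p_1,p_2) = 15·p_2/p_1, independent of income; and x_2* = (m − 15·p_2)/p_2.
At the given prices: x_1* = 15·5.96/5 = 17.88, and x_2* = 11.3423.
Expenditure on x_1: 5·17.88 = 89.4; share = 0.5694.

share on x_1 = 0.5694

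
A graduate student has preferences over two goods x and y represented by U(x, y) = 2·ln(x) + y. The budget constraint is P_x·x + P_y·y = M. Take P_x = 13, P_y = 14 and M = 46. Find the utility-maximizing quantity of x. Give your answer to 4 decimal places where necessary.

x* = 2.1538

Set MRS = P_x/P_y: (2/x)/1 = P_x/P_y.
So x*(P_x,P_y) = 2·P_y/P_x, independent of income; and y* = (M − 2·P_y)/P_y.
At the given prices: x* = 2·14/13 = 2.1538.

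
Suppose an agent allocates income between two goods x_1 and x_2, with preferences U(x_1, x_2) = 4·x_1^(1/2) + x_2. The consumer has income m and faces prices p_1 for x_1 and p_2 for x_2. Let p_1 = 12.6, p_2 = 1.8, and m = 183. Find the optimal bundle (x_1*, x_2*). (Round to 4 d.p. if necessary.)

x_1* = 0.0816, x_2* = 101.0952

Plugging in: x_1* = (2·1.8/12.6)² = 0.0816, x_2* = 101.0952.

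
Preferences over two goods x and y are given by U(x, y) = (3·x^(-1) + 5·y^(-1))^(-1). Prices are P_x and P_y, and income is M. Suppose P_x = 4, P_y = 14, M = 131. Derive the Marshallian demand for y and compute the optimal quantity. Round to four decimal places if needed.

y* = 6.6173

MU_x ∝ 3·x^(-2), MU_y ∝ 5·y^(-2), so MRS = (3/5)·(y/x)^(2) = P_x/P_y.
Hence y/x = ((5/3)·P_x/P_y)^(1/(2)), i.e. raised to the 0.5 power.
Substitute y = (y/x)·x into the budget: x* = M/(P_x + P_y·(y/x)).
Numerically y/x = 0.690066, so x* = 131/(4 + 14·0.690066) = 9.5894 and y* = 0.690066·9.5894 = 6.6173.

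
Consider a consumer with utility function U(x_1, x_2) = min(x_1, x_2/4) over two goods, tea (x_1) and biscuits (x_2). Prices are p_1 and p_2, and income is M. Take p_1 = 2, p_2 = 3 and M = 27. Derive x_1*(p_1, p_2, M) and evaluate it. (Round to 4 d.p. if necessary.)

Leontief preferences: the optimum is at the kink where x_1/1 = x_2/4, i.e. x_2 = 4·x_1.
Budget: p_1·x_1 + p_2·4·x_1 = M, so (p_1 + 4·p_2)·x_1 = M.
Demand: x_1*(p_1,p_2,M) = M/(p_1 + 4·p_2), x_2* = 4·M/(p_1 + 4·p_2).
Here 2 + 4·3 = 14, giving x_1* = 1.9286.

x_1* = 1.9286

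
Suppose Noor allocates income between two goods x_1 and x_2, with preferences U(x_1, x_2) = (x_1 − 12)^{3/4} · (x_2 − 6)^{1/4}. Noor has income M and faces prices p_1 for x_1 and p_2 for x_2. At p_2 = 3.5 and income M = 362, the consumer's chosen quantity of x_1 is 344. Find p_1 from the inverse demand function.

p_1 = 0.75

This is Cobb-Douglas in (x_1−12, x_2−6): tangency gives 0.75·p_2·(x_2−6) = 0.25·p_1·(x_1−12).
After buying the subsistence bundle (12, 6), a share 0.75 of the remaining income goes to x_1: x_1* = 12 + 0.75·(M − 12p_1 − 6p_2)/p_1.
Set x_1* = 344 in the demand function and solve for p_1: p_1 = 0.75.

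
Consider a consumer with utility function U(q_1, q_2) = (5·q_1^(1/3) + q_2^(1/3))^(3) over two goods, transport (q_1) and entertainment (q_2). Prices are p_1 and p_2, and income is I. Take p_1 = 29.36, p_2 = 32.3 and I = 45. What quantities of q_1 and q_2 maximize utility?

q_1* = 1.4123, q_2* = 0.1095

MU_q_1 ∝ 5·q_1^(-2/3), MU_q_2 ∝ q_2^(-2/3), so MRS = 5·(q_2/q_1)^(2/3) = p_1/p_2.
Solve for the ratio: q_2/q_1 = [(1/5)·p_1/p_2]^(1.5).
With the ratio pinned down, the budget gives q_1* = I/(p_1 + p_2·(q_2/q_1)) and q_2* = (q_2/q_1)·q_1*.
Numerically q_2/q_1 = 0.077513, so q_1* = 45/(29.36 + 32.3·0.077513) = 1.4123 and q_2* = 0.077513·1.4123 = 0.1095.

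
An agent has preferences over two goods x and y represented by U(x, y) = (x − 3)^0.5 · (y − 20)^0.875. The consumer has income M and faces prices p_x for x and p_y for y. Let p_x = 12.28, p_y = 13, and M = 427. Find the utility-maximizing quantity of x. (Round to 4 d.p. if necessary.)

MRS = (4/7)·(y−20)/(x−3). Tangency with p_x/p_y gives y−20 = (7/4)·(p_x/p_y)·(x−3).
Substituting into the budget: x* = 3 + 4/11·(M − 3·p_x − 20·p_y)/p_x, and y* = 20 + 7/11·(…)/p_y.
Discretionary income = 427 − 3·12.28 − 20·13 = 130.16; x* = 3 + 4/11·130.16/12.28 = 6.8543.

x* = 6.8543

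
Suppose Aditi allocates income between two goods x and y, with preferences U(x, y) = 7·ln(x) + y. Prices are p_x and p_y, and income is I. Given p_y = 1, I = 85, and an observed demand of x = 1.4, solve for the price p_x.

p_x = 5

Set MRS = p_x/p_y: (7/x)/1 = p_x/p_y.
So x*(p_x,p_y) = 7·p_y/p_x, independent of income; and y* = (I − 7·p_y)/p_y.
Set x* = 1.4 in the demand function and solve for p_x: p_x = 5.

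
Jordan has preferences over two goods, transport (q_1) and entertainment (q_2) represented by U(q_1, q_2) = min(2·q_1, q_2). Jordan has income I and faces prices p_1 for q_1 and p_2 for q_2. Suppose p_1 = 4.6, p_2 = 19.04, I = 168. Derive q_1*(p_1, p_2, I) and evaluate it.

q_1* = 3.9363

Demand: q_1*(p_1,p_2,I) = I/(p_1 + 2·p_2), q_2* = 2·I/(p_1 + 2·p_2).
Here 4.6 + 2·19.04 = 42.68, giving q_1* = 3.9363.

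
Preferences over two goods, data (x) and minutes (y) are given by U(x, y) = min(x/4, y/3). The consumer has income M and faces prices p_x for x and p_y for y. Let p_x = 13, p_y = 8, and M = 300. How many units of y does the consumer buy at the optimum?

Demand: x*(p_x,p_y,M) = 4·M/(4·p_x + 3·p_y), y* = 3·M/(4·p_x + 3·p_y).
Here 4·13 + 3·8 = 76, giving y* = 11.8421.

y* = 11.8421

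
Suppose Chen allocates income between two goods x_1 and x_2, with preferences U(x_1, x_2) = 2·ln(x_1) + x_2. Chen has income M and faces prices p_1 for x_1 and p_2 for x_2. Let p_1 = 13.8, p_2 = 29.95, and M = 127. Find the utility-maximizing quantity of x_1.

So x_1*(p_1,p_2) = 2·p_2/p_1, independent of income; and x_2* = (M − 2·p_2)/p_2.
At the given prices: x_1* = 2·29.95/13.8 = 4.3406.

x_1* = 4.3406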